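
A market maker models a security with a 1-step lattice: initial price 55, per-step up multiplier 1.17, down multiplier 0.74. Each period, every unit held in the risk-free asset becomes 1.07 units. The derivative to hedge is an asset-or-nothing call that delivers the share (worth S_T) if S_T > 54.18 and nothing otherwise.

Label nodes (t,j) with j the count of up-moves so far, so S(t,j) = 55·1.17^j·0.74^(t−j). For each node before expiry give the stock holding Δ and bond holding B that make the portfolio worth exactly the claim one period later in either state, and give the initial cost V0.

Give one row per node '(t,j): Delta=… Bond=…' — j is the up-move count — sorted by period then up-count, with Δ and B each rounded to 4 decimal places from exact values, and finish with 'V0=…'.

(0,0): Delta=2.7209 Bond=-103.4971
V0=46.1541

Risk-neutral probability p* = (R−d)/(u−d) = (1.07−0.74)/(1.17−0.74) = 0.7674.
Payoff layer (t=1): V(1,0)=0.0000, V(1,1)=64.3500
(0,0): S=55.0000. Δ = (V_up−V_dn)/(S_up−S_dn) = (64.3500−0.0000)/(64.3500−40.7000) = 2.7209. V = [p*·64.3500 + (1−p*)·0.0000]/1.07 = 46.1541. B = V − Δ·S = -103.4971.
The time-0 hedge costs 46.1541, which is the no-arbitrage price.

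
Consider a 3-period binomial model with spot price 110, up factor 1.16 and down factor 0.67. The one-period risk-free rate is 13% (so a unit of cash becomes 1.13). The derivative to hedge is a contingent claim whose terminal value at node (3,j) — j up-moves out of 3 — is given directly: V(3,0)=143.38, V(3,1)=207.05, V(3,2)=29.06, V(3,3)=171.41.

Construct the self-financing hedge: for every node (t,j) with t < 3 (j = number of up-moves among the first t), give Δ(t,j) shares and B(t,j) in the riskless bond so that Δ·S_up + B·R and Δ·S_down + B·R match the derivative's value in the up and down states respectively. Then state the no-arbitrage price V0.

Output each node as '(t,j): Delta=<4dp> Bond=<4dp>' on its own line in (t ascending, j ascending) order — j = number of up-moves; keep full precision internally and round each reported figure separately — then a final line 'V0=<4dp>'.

(0,0): Delta=1.5290 Bond=-65.1044
(1,0): Delta=-3.9991 Bond=333.8518
(1,1): Delta=1.7372 Bond=-100.1388
(2,0): Delta=2.6315 Bond=49.8416
(2,1): Delta=-4.2489 Bond=398.6054
(2,2): Delta=1.9627 Bond=-146.5326
V0=103.0825

Since d<R<u, set p* = (R−d)/(u−d) = 0.9388; price each node as the discounted p*-expectation of its children.
At expiry t=3: V(3,0)=143.3800, V(3,1)=207.0500, V(3,2)=29.0600, V(3,3)=171.4100
  t=2,j=0: stock 49.3790 → up 57.2796 (V=207.0500), down 33.0839 (V=143.3800). Price 179.7804; hedge Δ=2.6315, bond B=49.8416.
  t=2,j=1: stock 85.4920 → up 99.1707 (V=29.0600), down 57.2796 (V=207.0500). Price 35.3605; hedge Δ=-4.2489, bond B=398.6054.
  t=2,j=2: stock 148.0160 → up 171.6986 (V=171.4100), down 99.1707 (V=29.0600). Price 143.9776; hedge Δ=1.9627, bond B=-146.5326.
  t=1,j=0: stock 73.7000 → up 85.4920 (V=35.3605), down 49.3790 (V=179.7804). Price 39.1173; hedge Δ=-3.9991, bond B=333.8518.
  t=1,j=1: stock 127.6000 → up 148.0160 (V=143.9776), down 85.4920 (V=35.3605). Price 121.5288; hedge Δ=1.7372, bond B=-100.1388.
  t=0,j=0: stock 110.0000 → up 127.6000 (V=121.5288), down 73.7000 (V=39.1173). Price 103.0825; hedge Δ=1.5290, bond B=-65.1044.
The time-0 hedge costs 103.0825, which is the no-arbitrage price.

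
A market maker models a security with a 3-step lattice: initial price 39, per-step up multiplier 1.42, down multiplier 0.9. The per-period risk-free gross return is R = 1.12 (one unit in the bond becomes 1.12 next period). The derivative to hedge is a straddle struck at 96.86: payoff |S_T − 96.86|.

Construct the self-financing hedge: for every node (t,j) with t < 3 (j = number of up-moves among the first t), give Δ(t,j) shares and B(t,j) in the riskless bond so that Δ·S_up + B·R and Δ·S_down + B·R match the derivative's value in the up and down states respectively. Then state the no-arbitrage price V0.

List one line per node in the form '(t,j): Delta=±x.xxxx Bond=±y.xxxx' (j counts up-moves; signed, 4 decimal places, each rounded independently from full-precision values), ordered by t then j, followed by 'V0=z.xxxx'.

Under the risk-neutral measure, an up-move has probability p* = (R−d)/(u−d) = 0.4231 and values discount at R = 1.12.
Terminal values V(3,·): V(3,0)=68.4290, V(3,1)=52.0022, V(3,2)=26.0844, V(3,3)=14.8082
Node (2,0) S=31.5900: V=(p*·52.0022+(1−p*)·68.4290)/1.12=54.8921; Δ=(52.0022−68.4290)/(44.8578−28.4310)=-1.0000; B=V−Δ·S=86.4821
Node (2,1) S=49.8420: V=(p*·26.0844+(1−p*)·52.0022)/1.12=36.6401; Δ=(26.0844−52.0022)/(70.7756−44.8578)=-1.0000; B=V−Δ·S=86.4821
Node (2,2) S=78.6396: V=(p*·14.8082+(1−p*)·26.0844)/1.12=19.0301; Δ=(14.8082−26.0844)/(111.6682−70.7756)=-0.2757; B=V−Δ·S=40.7149
Node (1,0) S=35.1000: V=(p*·36.6401+(1−p*)·54.8921)/1.12=42.1162; Δ=(36.6401−54.8921)/(49.8420−31.5900)=-1.0000; B=V−Δ·S=77.2162
Node (1,1) S=55.3800: V=(p*·19.0301+(1−p*)·36.6401)/1.12=26.0623; Δ=(19.0301−36.6401)/(78.6396−49.8420)=-0.6115; B=V−Δ·S=59.9278
Node (0,0) S=39.0000: V=(p*·26.0623+(1−p*)·42.1162)/1.12=31.5394; Δ=(26.0623−42.1162)/(55.3800−35.1000)=-0.7916; B=V−Δ·S=62.4124
Root portfolio cost Δ·39+B reproduces V0=31.5394.

(0,0): Delta=-0.7916 Bond=62.4124
(1,0): Delta=-1.0000 Bond=77.2162
(1,1): Delta=-0.6115 Bond=59.9278
(2,0): Delta=-1.0000 Bond=86.4821
(2,1): Delta=-1.0000 Bond=86.4821
(2,2): Delta=-0.2757 Bond=40.7149
V0=31.5394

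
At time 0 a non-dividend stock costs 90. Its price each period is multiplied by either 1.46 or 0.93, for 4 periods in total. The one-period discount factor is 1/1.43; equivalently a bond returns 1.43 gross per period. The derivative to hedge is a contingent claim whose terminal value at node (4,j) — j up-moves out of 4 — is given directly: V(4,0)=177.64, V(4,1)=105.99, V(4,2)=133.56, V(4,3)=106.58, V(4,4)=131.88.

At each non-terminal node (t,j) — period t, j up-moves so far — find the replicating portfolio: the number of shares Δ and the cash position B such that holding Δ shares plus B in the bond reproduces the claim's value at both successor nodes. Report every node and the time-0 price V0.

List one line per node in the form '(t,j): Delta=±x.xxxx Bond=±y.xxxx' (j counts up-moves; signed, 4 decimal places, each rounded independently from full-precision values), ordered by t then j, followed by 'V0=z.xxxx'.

(0,0): Delta=0.1248 Bond=19.1624
(1,0): Delta=-0.2348 Bond=57.4950
(1,1): Delta=0.1385 Bond=25.5966
(2,0): Delta=0.3721 Bond=34.9763
(2,1): Delta=-0.2580 Bond=85.0524
(2,2): Delta=0.1537 Bond=33.6963
(3,0): Delta=-1.8674 Bond=212.1437
(3,1): Delta=0.4577 Bond=40.2884
(3,2): Delta=-0.2853 Bond=126.5051
(3,3): Delta=0.1704 Bond=43.4865
V0=30.3906

Since d<R<u, set p* = (R−d)/(u−d) = 0.9434; price each node as the discounted p*-expectation of its children.
At expiry t=4: V(4,0)=177.6400, V(4,1)=105.9900, V(4,2)=133.5600, V(4,3)=106.5800, V(4,4)=131.8800
(3,0): S=72.3921. Δ = (V_up−V_dn)/(S_up−S_dn) = (105.9900−177.6400)/(105.6925−67.3247) = -1.8674. V = [p*·105.9900 + (1−p*)·177.6400]/1.43 = 76.9550. B = V − Δ·S = 212.1437.
(3,1): S=113.6479. Δ = (V_up−V_dn)/(S_up−S_dn) = (133.5600−105.9900)/(165.9259−105.6925) = 0.4577. V = [p*·133.5600 + (1−p*)·105.9900]/1.43 = 92.3073. B = V − Δ·S = 40.2884.
(3,2): S=178.4149. Δ = (V_up−V_dn)/(S_up−S_dn) = (106.5800−133.5600)/(260.4858−165.9259) = -0.2853. V = [p*·106.5800 + (1−p*)·133.5600]/1.43 = 75.5994. B = V − Δ·S = 126.5051.
(3,3): S=280.0922. Δ = (V_up−V_dn)/(S_up−S_dn) = (131.8800−106.5800)/(408.9347−260.4858) = 0.1704. V = [p*·131.8800 + (1−p*)·106.5800]/1.43 = 91.2223. B = V − Δ·S = 43.4865.
(2,0): S=77.8410. Δ = (V_up−V_dn)/(S_up−S_dn) = (92.3073−76.9550)/(113.6479−72.3921) = 0.3721. V = [p*·92.3073 + (1−p*)·76.9550]/1.43 = 63.9429. B = V − Δ·S = 34.9763.
(2,1): S=122.2020. Δ = (V_up−V_dn)/(S_up−S_dn) = (75.5994−92.3073)/(178.4149−113.6479) = -0.2580. V = [p*·75.5994 + (1−p*)·92.3073]/1.43 = 53.5281. B = V − Δ·S = 85.0524.
(2,2): S=191.8440. Δ = (V_up−V_dn)/(S_up−S_dn) = (91.2223−75.5994)/(280.0922−178.4149) = 0.1537. V = [p*·91.2223 + (1−p*)·75.5994]/1.43 = 63.1734. B = V − Δ·S = 33.6963.
(1,0): S=83.7000. Δ = (V_up−V_dn)/(S_up−S_dn) = (53.5281−63.9429)/(122.2020−77.8410) = -0.2348. V = [p*·53.5281 + (1−p*)·63.9429]/1.43 = 37.8445. B = V − Δ·S = 57.4950.
(1,1): S=131.4000. Δ = (V_up−V_dn)/(S_up−S_dn) = (63.1734−53.5281)/(191.8440−122.2020) = 0.1385. V = [p*·63.1734 + (1−p*)·53.5281]/1.43 = 43.7954. B = V − Δ·S = 25.5966.
(0,0): S=90.0000. Δ = (V_up−V_dn)/(S_up−S_dn) = (43.7954−37.8445)/(131.4000−83.7000) = 0.1248. V = [p*·43.7954 + (1−p*)·37.8445]/1.43 = 30.3906. B = V − Δ·S = 19.1624.
Self-financing check: at every node Δ·S+B equals the discounted successor values.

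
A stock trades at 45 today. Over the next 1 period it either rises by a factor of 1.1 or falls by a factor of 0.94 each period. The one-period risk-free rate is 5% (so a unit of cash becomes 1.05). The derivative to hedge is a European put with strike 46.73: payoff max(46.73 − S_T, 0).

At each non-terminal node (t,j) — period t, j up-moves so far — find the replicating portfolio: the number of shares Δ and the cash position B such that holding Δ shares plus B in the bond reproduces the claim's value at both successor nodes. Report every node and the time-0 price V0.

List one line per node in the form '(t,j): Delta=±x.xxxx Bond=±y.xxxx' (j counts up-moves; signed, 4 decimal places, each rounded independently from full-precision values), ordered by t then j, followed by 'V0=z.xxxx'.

(0,0): Delta=-0.6153 Bond=29.0060
V0=1.3185

The replicating-portfolio and risk-neutral prices coincide; use p* = (1.05−0.94)/(1.1−0.94) = 0.6875 for the latter.
Terminal payoffs: V(1,0)=4.4300, V(1,1)=0.0000
(0,0): S=45.0000. Δ = (V_up−V_dn)/(S_up−S_dn) = (0.0000−4.4300)/(49.5000−42.3000) = -0.6153. V = [p*·0.0000 + (1−p*)·4.4300]/1.05 = 1.3185. B = V − Δ·S = 29.0060.
Self-financing check: at every node Δ·S+B equals the discounted successor values.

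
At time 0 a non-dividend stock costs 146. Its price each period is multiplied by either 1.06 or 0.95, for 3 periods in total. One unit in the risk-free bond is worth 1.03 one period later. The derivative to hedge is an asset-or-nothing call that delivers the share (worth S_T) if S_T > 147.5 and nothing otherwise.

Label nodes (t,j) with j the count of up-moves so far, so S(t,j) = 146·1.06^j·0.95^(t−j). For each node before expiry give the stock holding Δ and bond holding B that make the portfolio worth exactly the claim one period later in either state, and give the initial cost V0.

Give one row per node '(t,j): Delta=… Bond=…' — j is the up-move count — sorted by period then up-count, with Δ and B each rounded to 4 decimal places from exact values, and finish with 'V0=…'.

No-arbitrage ⇒ martingale measure with p* = (R−d)/(u−d) = 0.7273.
Payoff layer (t=3): V(3,0)=0.0000, V(3,1)=0.0000, V(3,2)=155.8433, V(3,3)=173.8883
Node (2,0) S=131.7650: V=(p*·0.0000+(1−p*)·0.0000)/1.03=0.0000; Δ=(0.0000−0.0000)/(139.6709−125.1767)=0.0000; B=V−Δ·S=0.0000
Node (2,1) S=147.0220: V=(p*·155.8433+(1−p*)·0.0000)/1.03=110.0394; Δ=(155.8433−0.0000)/(155.8433−139.6709)=9.6364; B=V−Δ·S=-1306.7180
Node (2,2) S=164.0456: V=(p*·173.8883+(1−p*)·155.8433)/1.03=164.0456; Δ=(173.8883−155.8433)/(173.8883−155.8433)=1.0000; B=V−Δ·S=0.0000
Node (1,0) S=138.7000: V=(p*·110.0394+(1−p*)·0.0000)/1.03=77.6977; Δ=(110.0394−0.0000)/(147.0220−131.7650)=7.2124; B=V−Δ·S=-922.6606
Node (1,1) S=154.7600: V=(p*·164.0456+(1−p*)·110.0394)/1.03=144.9676; Δ=(164.0456−110.0394)/(164.0456−147.0220)=3.1724; B=V−Δ·S=-345.9977
Node (0,0) S=146.0000: V=(p*·144.9676+(1−p*)·77.6977)/1.03=122.9333; Δ=(144.9676−77.6977)/(154.7600−138.7000)=4.1887; B=V−Δ·S=-488.6111
The time-0 hedge costs 122.9333, which is the no-arbitrage price.

(0,0): Delta=4.1887 Bond=-488.6111
(1,0): Delta=7.2124 Bond=-922.6606
(1,1): Delta=3.1724 Bond=-345.9977
(2,0): Delta=0.0000 Bond=0.0000
(2,1): Delta=9.6364 Bond=-1306.7180
(2,2): Delta=1.0000 Bond=0.0000
V0=122.9333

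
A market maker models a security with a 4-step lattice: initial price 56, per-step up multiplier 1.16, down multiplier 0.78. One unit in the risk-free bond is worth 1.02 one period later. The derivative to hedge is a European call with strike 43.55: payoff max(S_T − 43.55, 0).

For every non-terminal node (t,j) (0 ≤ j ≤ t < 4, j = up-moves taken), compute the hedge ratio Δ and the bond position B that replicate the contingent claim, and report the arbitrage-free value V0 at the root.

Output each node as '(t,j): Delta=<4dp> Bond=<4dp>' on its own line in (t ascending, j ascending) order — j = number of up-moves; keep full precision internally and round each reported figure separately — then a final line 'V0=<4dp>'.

(0,0): Delta=0.8327 Bond=-28.9936
(1,0): Delta=0.5778 Bond=-18.4357
(1,1): Delta=0.9328 Bond=-36.0704
(2,0): Delta=0.1098 Bond=-2.8599
(2,1): Delta=0.7613 Bond=-28.1055
(2,2): Delta=1.0000 Bond=-41.8589
(3,0): Delta=0.0000 Bond=0.0000
(3,1): Delta=0.1528 Bond=-4.6187
(3,2): Delta=1.0000 Bond=-42.6961
(3,3): Delta=1.0000 Bond=-42.6961
V0=17.6399

Risk-neutral probability p* = (R−d)/(u−d) = (1.02−0.78)/(1.16−0.78) = 0.6316.
Terminal payoffs: V(4,0)=0.0000, V(4,1)=0.0000, V(4,2)=2.2951, V(4,3)=24.6299, V(4,4)=57.8458
Node (3,0) S=26.5749: V=(p*·0.0000+(1−p*)·0.0000)/1.02=0.0000; Δ=(0.0000−0.0000)/(30.8269−20.7284)=0.0000; B=V−Δ·S=0.0000
Node (3,1) S=39.5217: V=(p*·2.2951+(1−p*)·0.0000)/1.02=1.4211; Δ=(2.2951−0.0000)/(45.8451−30.8269)=0.1528; B=V−Δ·S=-4.6187
Node (3,2) S=58.7758: V=(p*·24.6299+(1−p*)·2.2951)/1.02=16.0797; Δ=(24.6299−2.2951)/(68.1799−45.8451)=1.0000; B=V−Δ·S=-42.6961
Node (3,3) S=87.4102: V=(p*·57.8458+(1−p*)·24.6299)/1.02=44.7141; Δ=(57.8458−24.6299)/(101.3958−68.1799)=1.0000; B=V−Δ·S=-42.6961
Node (2,0) S=34.0704: V=(p*·1.4211+(1−p*)·0.0000)/1.02=0.8800; Δ=(1.4211−0.0000)/(39.5217−26.5749)=0.1098; B=V−Δ·S=-2.8599
Node (2,1) S=50.6688: V=(p*·16.0797+(1−p*)·1.4211)/1.02=10.4698; Δ=(16.0797−1.4211)/(58.7758−39.5217)=0.7613; B=V−Δ·S=-28.1055
Node (2,2) S=75.3536: V=(p*·44.7141+(1−p*)·16.0797)/1.02=33.4947; Δ=(44.7141−16.0797)/(87.4102−58.7758)=1.0000; B=V−Δ·S=-41.8589
Node (1,0) S=43.6800: V=(p*·10.4698+(1−p*)·0.8800)/1.02=6.8007; Δ=(10.4698−0.8800)/(50.6688−34.0704)=0.5778; B=V−Δ·S=-18.4357
Node (1,1) S=64.9600: V=(p*·33.4947+(1−p*)·10.4698)/1.02=24.5214; Δ=(33.4947−10.4698)/(75.3536−50.6688)=0.9328; B=V−Δ·S=-36.0704
Node (0,0) S=56.0000: V=(p*·24.5214+(1−p*)·6.8007)/1.02=17.6399; Δ=(24.5214−6.8007)/(64.9600−43.6800)=0.8327; B=V−Δ·S=-28.9936
Each (Δ,B) replicates both successor values, so the strategy is self-financing and V0 is arbitrage-free.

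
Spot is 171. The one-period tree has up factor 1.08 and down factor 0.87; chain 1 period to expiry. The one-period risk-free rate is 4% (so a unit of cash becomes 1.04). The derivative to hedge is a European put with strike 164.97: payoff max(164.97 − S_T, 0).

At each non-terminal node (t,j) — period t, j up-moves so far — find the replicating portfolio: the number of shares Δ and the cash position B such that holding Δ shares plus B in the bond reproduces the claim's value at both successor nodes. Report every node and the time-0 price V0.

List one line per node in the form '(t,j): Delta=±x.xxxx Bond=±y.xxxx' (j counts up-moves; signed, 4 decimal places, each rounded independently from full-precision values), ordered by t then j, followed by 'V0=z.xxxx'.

(0,0): Delta=-0.4511 Bond=80.1099
V0=2.9670

Under the risk-neutral measure, an up-move has probability p* = (R−d)/(u−d) = 0.8095 and values discount at R = 1.04.
Terminal values V(1,·): V(1,0)=16.2000, V(1,1)=0.0000
(0,0): S=171.0000. Δ = (V_up−V_dn)/(S_up−S_dn) = (0.0000−16.2000)/(184.6800−148.7700) = -0.4511. V = [p*·0.0000 + (1−p*)·16.2000]/1.04 = 2.9670. B = V − Δ·S = 80.1099.
Each (Δ,B) replicates both successor values, so the strategy is self-financing and V0 is arbitrage-free.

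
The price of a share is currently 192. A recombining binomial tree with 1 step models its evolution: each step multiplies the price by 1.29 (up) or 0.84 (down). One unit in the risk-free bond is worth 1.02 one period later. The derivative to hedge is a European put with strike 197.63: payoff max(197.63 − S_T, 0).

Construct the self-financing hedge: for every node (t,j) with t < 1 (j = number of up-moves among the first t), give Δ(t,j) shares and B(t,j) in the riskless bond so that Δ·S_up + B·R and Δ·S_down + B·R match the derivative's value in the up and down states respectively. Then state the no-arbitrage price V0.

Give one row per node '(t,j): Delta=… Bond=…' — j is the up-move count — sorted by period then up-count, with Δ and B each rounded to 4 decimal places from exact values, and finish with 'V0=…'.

(0,0): Delta=-0.4207 Bond=102.1601
V0=21.3824

Since d<R<u, set p* = (R−d)/(u−d) = 0.4000; price each node as the discounted p*-expectation of its children.
Payoff layer (t=1): V(1,0)=36.3500, V(1,1)=0.0000
  t=0,j=0: stock 192.0000 → up 247.6800 (V=0.0000), down 161.2800 (V=36.3500). Price 21.3824; hedge Δ=-0.4207, bond B=102.1601.
Each (Δ,B) replicates both successor values, so the strategy is self-financing and V0 is arbitrage-free.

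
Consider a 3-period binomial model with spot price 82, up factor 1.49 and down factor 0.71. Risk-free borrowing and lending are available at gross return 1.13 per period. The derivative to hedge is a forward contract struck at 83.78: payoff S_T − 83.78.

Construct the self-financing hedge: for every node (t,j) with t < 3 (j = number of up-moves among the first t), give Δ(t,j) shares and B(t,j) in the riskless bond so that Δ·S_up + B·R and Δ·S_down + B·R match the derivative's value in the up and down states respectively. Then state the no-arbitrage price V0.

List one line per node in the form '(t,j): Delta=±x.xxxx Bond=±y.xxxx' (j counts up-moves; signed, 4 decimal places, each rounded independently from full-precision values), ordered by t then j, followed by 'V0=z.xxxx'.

The replicating-portfolio and risk-neutral prices coincide; use p* = (1.13−0.71)/(1.49−0.71) = 0.5385 for the latter.
Terminal values V(3,·): V(3,0)=-54.4313, V(3,1)=-22.1891, V(3,2)=45.4742, V(3,3)=187.4718
(2,0): S=41.3362. Δ = (V_up−V_dn)/(S_up−S_dn) = (-22.1891−-54.4313)/(61.5909−29.3487) = 1.0000. V = [p*·-22.1891 + (1−p*)·-54.4313]/1.13 = -32.8054. B = V − Δ·S = -74.1416.
(2,1): S=86.7478. Δ = (V_up−V_dn)/(S_up−S_dn) = (45.4742−-22.1891)/(129.2542−61.5909) = 1.0000. V = [p*·45.4742 + (1−p*)·-22.1891]/1.13 = 12.6062. B = V − Δ·S = -74.1416.
(2,2): S=182.0482. Δ = (V_up−V_dn)/(S_up−S_dn) = (187.4718−45.4742)/(271.2518−129.2542) = 1.0000. V = [p*·187.4718 + (1−p*)·45.4742]/1.13 = 107.9066. B = V − Δ·S = -74.1416.
(1,0): S=58.2200. Δ = (V_up−V_dn)/(S_up−S_dn) = (12.6062−-32.8054)/(86.7478−41.3362) = 1.0000. V = [p*·12.6062 + (1−p*)·-32.8054]/1.13 = -7.3920. B = V − Δ·S = -65.6120.
(1,1): S=122.1800. Δ = (V_up−V_dn)/(S_up−S_dn) = (107.9066−12.6062)/(182.0482−86.7478) = 1.0000. V = [p*·107.9066 + (1−p*)·12.6062]/1.13 = 56.5680. B = V − Δ·S = -65.6120.
(0,0): S=82.0000. Δ = (V_up−V_dn)/(S_up−S_dn) = (56.5680−-7.3920)/(122.1800−58.2200) = 1.0000. V = [p*·56.5680 + (1−p*)·-7.3920]/1.13 = 23.9363. B = V − Δ·S = -58.0637.
Self-financing check: at every node Δ·S+B equals the discounted successor values.

(0,0): Delta=1.0000 Bond=-58.0637
(1,0): Delta=1.0000 Bond=-65.6120
(1,1): Delta=1.0000 Bond=-65.6120
(2,0): Delta=1.0000 Bond=-74.1416
(2,1): Delta=1.0000 Bond=-74.1416
(2,2): Delta=1.0000 Bond=-74.1416
V0=23.9363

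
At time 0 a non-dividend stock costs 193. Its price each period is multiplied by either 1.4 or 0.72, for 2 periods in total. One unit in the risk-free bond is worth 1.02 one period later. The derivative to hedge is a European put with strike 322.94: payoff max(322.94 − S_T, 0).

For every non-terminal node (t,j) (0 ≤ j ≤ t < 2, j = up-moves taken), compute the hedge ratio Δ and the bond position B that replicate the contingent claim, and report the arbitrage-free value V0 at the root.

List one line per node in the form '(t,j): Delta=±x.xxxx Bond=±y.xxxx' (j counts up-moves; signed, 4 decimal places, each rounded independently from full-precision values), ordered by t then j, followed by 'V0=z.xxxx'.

(0,0): Delta=-0.8176 Bond=285.5528
(1,0): Delta=-1.0000 Bond=316.6078
(1,1): Delta=-0.6988 Bond=259.1615
V0=127.7528

No-arbitrage ⇒ martingale measure with p* = (R−d)/(u−d) = 0.4412.
Payoff layer (t=2): V(2,0)=222.8888, V(2,1)=128.3960, V(2,2)=0.0000
Node (1,0) S=138.9600: V=(p*·128.3960+(1−p*)·222.8888)/1.02=177.6478; Δ=(128.3960−222.8888)/(194.5440−100.0512)=-1.0000; B=V−Δ·S=316.6078
Node (1,1) S=270.2000: V=(p*·0.0000+(1−p*)·128.3960)/1.02=70.3438; Δ=(0.0000−128.3960)/(378.2800−194.5440)=-0.6988; B=V−Δ·S=259.1615
Node (0,0) S=193.0000: V=(p*·70.3438+(1−p*)·177.6478)/1.02=127.7528; Δ=(70.3438−177.6478)/(270.2000−138.9600)=-0.8176; B=V−Δ·S=285.5528
Root portfolio cost Δ·193+B reproduces V0=127.7528.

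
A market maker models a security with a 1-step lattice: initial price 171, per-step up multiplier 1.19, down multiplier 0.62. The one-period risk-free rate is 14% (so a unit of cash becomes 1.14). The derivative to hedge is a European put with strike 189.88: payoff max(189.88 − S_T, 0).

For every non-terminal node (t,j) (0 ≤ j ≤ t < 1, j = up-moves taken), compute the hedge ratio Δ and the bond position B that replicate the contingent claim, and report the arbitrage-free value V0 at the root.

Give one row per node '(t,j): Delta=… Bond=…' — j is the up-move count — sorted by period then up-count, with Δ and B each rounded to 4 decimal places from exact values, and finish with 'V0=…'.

(0,0): Delta=-0.8604 Bond=153.5756
V0=6.4528

Since d<R<u, set p* = (R−d)/(u−d) = 0.9123; price each node as the discounted p*-expectation of its children.
At expiry t=1: V(1,0)=83.8600, V(1,1)=0.0000
(0,0): S=171.0000. Δ = (V_up−V_dn)/(S_up−S_dn) = (0.0000−83.8600)/(203.4900−106.0200) = -0.8604. V = [p*·0.0000 + (1−p*)·83.8600]/1.14 = 6.4528. B = V − Δ·S = 153.5756.
Self-financing check: at every node Δ·S+B equals the discounted successor values.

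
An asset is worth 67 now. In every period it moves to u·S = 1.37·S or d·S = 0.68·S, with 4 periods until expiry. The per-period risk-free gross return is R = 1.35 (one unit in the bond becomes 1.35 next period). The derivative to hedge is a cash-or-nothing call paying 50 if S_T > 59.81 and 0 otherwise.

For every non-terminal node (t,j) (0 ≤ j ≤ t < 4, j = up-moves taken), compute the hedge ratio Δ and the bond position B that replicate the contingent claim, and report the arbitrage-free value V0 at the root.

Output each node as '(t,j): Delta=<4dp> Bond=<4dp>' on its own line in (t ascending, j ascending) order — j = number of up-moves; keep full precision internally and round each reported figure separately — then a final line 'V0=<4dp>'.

(0,0): Delta=0.0360 Bond=12.5657
(1,0): Delta=0.8229 Bond=-18.8834
(1,1): Delta=0.0244 Bond=18.0337
(2,0): Delta=0.0000 Bond=0.0000
(2,1): Delta=0.8350 Bond=-26.2535
(2,2): Delta=0.0124 Bond=25.8559
(3,0): Delta=0.0000 Bond=0.0000
(3,1): Delta=0.0000 Bond=0.0000
(3,2): Delta=0.8474 Bond=-36.5003
(3,3): Delta=0.0000 Bond=37.0370
V0=14.9804

Risk-neutral probability p* = (R−d)/(u−d) = (1.35−0.68)/(1.37−0.68) = 0.9710.
Terminal payoffs: V(4,0)=0.0000, V(4,1)=0.0000, V(4,2)=0.0000, V(4,3)=50.0000, V(4,4)=50.0000
(3,0): S=21.0669. Δ = (V_up−V_dn)/(S_up−S_dn) = (0.0000−0.0000)/(28.8617−14.3255) = 0.0000. V = [p*·0.0000 + (1−p*)·0.0000]/1.35 = 0.0000. B = V − Δ·S = 0.0000.
(3,1): S=42.4437. Δ = (V_up−V_dn)/(S_up−S_dn) = (0.0000−0.0000)/(58.1479−28.8617) = 0.0000. V = [p*·0.0000 + (1−p*)·0.0000]/1.35 = 0.0000. B = V − Δ·S = 0.0000.
(3,2): S=85.5116. Δ = (V_up−V_dn)/(S_up−S_dn) = (50.0000−0.0000)/(117.1508−58.1479) = 0.8474. V = [p*·50.0000 + (1−p*)·0.0000]/1.35 = 35.9635. B = V − Δ·S = -36.5003.
(3,3): S=172.2807. Δ = (V_up−V_dn)/(S_up−S_dn) = (50.0000−50.0000)/(236.0245−117.1508) = 0.0000. V = [p*·50.0000 + (1−p*)·50.0000]/1.35 = 37.0370. B = V − Δ·S = 37.0370.
(2,0): S=30.9808. Δ = (V_up−V_dn)/(S_up−S_dn) = (0.0000−0.0000)/(42.4437−21.0669) = 0.0000. V = [p*·0.0000 + (1−p*)·0.0000]/1.35 = 0.0000. B = V − Δ·S = 0.0000.
(2,1): S=62.4172. Δ = (V_up−V_dn)/(S_up−S_dn) = (35.9635−0.0000)/(85.5116−42.4437) = 0.8350. V = [p*·35.9635 + (1−p*)·0.0000]/1.35 = 25.8675. B = V − Δ·S = -26.2535.
(2,2): S=125.7523. Δ = (V_up−V_dn)/(S_up−S_dn) = (37.0370−35.9635)/(172.2807−85.5116) = 0.0124. V = [p*·37.0370 + (1−p*)·35.9635]/1.35 = 27.4118. B = V − Δ·S = 25.8559.
(1,0): S=45.5600. Δ = (V_up−V_dn)/(S_up−S_dn) = (25.8675−0.0000)/(62.4172−30.9808) = 0.8229. V = [p*·25.8675 + (1−p*)·0.0000]/1.35 = 18.6057. B = V − Δ·S = -18.8834.
(1,1): S=91.7900. Δ = (V_up−V_dn)/(S_up−S_dn) = (27.4118−25.8675)/(125.7523−62.4172) = 0.0244. V = [p*·27.4118 + (1−p*)·25.8675]/1.35 = 20.2719. B = V − Δ·S = 18.0337.
(0,0): S=67.0000. Δ = (V_up−V_dn)/(S_up−S_dn) = (20.2719−18.6057)/(91.7900−45.5600) = 0.0360. V = [p*·20.2719 + (1−p*)·18.6057]/1.35 = 14.9804. B = V − Δ·S = 12.5657.
Root portfolio cost Δ·67+B reproduces V0=14.9804.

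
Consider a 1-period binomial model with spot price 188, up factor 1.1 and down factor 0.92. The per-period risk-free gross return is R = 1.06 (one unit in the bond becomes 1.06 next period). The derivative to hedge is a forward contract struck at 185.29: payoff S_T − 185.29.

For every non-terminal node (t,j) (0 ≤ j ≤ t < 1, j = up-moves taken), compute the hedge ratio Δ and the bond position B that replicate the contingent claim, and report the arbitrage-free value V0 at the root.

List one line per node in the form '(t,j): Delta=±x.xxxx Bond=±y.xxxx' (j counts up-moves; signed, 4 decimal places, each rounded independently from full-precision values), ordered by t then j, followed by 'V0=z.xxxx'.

(0,0): Delta=1.0000 Bond=-174.8019
V0=13.1981

The replicating-portfolio and risk-neutral prices coincide; use p* = (1.06−0.92)/(1.1−0.92) = 0.7778 for the latter.
Terminal payoffs: V(1,0)=-12.3300, V(1,1)=21.5100
(0,0): S=188.0000. Δ = (V_up−V_dn)/(S_up−S_dn) = (21.5100−-12.3300)/(206.8000−172.9600) = 1.0000. V = [p*·21.5100 + (1−p*)·-12.3300]/1.06 = 13.1981. B = V − Δ·S = -174.8019.
Self-financing check: at every node Δ·S+B equals the discounted successor values.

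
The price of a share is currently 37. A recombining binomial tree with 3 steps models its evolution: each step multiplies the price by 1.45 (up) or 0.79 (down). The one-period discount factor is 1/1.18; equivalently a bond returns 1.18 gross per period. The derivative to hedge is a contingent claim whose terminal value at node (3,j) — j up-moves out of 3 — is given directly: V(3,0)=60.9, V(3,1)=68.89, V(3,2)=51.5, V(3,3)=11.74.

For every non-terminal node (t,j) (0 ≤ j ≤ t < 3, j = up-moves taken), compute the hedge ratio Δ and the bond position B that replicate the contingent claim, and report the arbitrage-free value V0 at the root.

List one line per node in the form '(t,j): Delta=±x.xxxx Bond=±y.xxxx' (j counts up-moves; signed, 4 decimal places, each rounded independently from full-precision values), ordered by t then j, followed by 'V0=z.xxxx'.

The replicating-portfolio and risk-neutral prices coincide; use p* = (1.18−0.79)/(1.45−0.79) = 0.5909 for the latter.
Terminal values V(3,·): V(3,0)=60.9000, V(3,1)=68.8900, V(3,2)=51.5000, V(3,3)=11.7400
  t=2,j=0: stock 23.0917 → up 33.4830 (V=68.8900), down 18.2424 (V=60.9000). Price 55.6113; hedge Δ=0.5243, bond B=43.5053.
  t=2,j=1: stock 42.3835 → up 61.4561 (V=51.5000), down 33.4830 (V=68.8900). Price 49.6730; hedge Δ=-0.6217, bond B=76.0214.
  t=2,j=2: stock 77.7925 → up 112.7991 (V=11.7400), down 61.4561 (V=51.5000). Price 23.7334; hedge Δ=-0.7744, bond B=83.9759.
  t=1,j=0: stock 29.2300 → up 42.3835 (V=49.6730), down 23.0917 (V=55.6113). Price 44.1545; hedge Δ=-0.3078, bond B=53.1520.
  t=1,j=1: stock 53.6500 → up 77.7925 (V=23.7334), down 42.3835 (V=49.6730). Price 29.1060; hedge Δ=-0.7326, bond B=68.4083.
  t=0,j=0: stock 37.0000 → up 53.6500 (V=29.1060), down 29.2300 (V=44.1545). Price 29.8832; hedge Δ=-0.6162, bond B=52.6840.
The time-0 hedge costs 29.8832, which is the no-arbitrage price.

(0,0): Delta=-0.6162 Bond=52.6840
(1,0): Delta=-0.3078 Bond=53.1520
(1,1): Delta=-0.7326 Bond=68.4083
(2,0): Delta=0.5243 Bond=43.5053
(2,1): Delta=-0.6217 Bond=76.0214
(2,2): Delta=-0.7744 Bond=83.9759
V0=29.8832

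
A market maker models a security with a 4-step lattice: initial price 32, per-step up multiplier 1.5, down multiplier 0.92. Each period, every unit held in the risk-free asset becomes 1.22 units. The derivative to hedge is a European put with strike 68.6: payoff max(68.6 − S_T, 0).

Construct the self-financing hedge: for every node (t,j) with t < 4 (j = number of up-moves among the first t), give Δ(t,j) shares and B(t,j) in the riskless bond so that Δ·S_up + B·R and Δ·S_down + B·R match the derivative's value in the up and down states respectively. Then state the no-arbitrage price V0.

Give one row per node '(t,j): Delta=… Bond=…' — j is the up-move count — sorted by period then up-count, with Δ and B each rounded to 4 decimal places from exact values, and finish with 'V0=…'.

(0,0): Delta=-0.3892 Bond=18.1470
(1,0): Delta=-0.6762 Bond=30.5897
(1,1): Delta=-0.2248 Bond=14.2523
(2,0): Delta=-1.0000 Bond=46.0898
(2,1): Delta=-0.4908 Bond=29.1339
(2,2): Delta=-0.0726 Bond=6.4248
(3,0): Delta=-1.0000 Bond=56.2295
(3,1): Delta=-1.0000 Bond=56.2295
(3,2): Delta=-0.1994 Bond=16.2363
(3,3): Delta=0.0000 Bond=0.0000
V0=5.6941

Risk-neutral probability p* = (R−d)/(u−d) = (1.22−0.92)/(1.5−0.92) = 0.5172.
Terminal values V(4,·): V(4,0)=45.6754, V(4,1)=31.2230, V(4,2)=7.6592, V(4,3)=0.0000, V(4,4)=0.0000
  t=3,j=0: stock 24.9180 → up 37.3770 (V=31.2230), down 22.9246 (V=45.6754). Price 31.3115; hedge Δ=-1.0000, bond B=56.2295.
  t=3,j=1: stock 40.6272 → up 60.9408 (V=7.6592), down 37.3770 (V=31.2230). Price 15.6023; hedge Δ=-1.0000, bond B=56.2295.
  t=3,j=2: stock 66.2400 → up 99.3600 (V=0.0000), down 60.9408 (V=7.6592). Price 3.0308; hedge Δ=-0.1994, bond B=16.2363.
  t=3,j=3: stock 108.0000 → up 162.0000 (V=0.0000), down 99.3600 (V=0.0000). Price 0.0000; hedge Δ=0.0000, bond B=0.0000.
  t=2,j=0: stock 27.0848 → up 40.6272 (V=15.6023), down 24.9180 (V=31.3115). Price 19.0050; hedge Δ=-1.0000, bond B=46.0898.
  t=2,j=1: stock 44.1600 → up 66.2400 (V=3.0308), down 40.6272 (V=15.6023). Price 7.4588; hedge Δ=-0.4908, bond B=29.1339.
  t=2,j=2: stock 72.0000 → up 108.0000 (V=0.0000), down 66.2400 (V=3.0308). Price 1.1993; hedge Δ=-0.0726, bond B=6.4248.
  t=1,j=0: stock 29.4400 → up 44.1600 (V=7.4588), down 27.0848 (V=19.0050). Price 10.6826; hedge Δ=-0.6762, bond B=30.5897.
  t=1,j=1: stock 48.0000 → up 72.0000 (V=1.1993), down 44.1600 (V=7.4588). Price 3.4600; hedge Δ=-0.2248, bond B=14.2523.
  t=0,j=0: stock 32.0000 → up 48.0000 (V=3.4600), down 29.4400 (V=10.6826). Price 5.6941; hedge Δ=-0.3892, bond B=18.1470.
Self-financing check: at every node Δ·S+B equals the discounted successor values.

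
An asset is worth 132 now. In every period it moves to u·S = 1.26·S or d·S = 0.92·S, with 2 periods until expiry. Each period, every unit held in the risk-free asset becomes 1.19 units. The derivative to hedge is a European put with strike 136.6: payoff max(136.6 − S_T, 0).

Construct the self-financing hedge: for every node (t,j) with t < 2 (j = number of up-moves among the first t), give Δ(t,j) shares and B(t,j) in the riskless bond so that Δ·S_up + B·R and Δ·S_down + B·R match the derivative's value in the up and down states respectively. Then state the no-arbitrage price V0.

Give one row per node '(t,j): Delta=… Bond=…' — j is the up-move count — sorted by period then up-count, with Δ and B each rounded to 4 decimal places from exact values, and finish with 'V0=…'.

(0,0): Delta=-0.0959 Bond=13.4024
(1,0): Delta=-0.6025 Bond=77.4660
(1,1): Delta=0.0000 Bond=0.0000
V0=0.7446

Under the risk-neutral measure, an up-move has probability p* = (R−d)/(u−d) = 0.7941 and values discount at R = 1.19.
At expiry t=2: V(2,0)=24.8752, V(2,1)=0.0000, V(2,2)=0.0000
  t=1,j=0: stock 121.4400 → up 153.0144 (V=0.0000), down 111.7248 (V=24.8752). Price 4.3037; hedge Δ=-0.6025, bond B=77.4660.
  t=1,j=1: stock 166.3200 → up 209.5632 (V=0.0000), down 153.0144 (V=0.0000). Price 0.0000; hedge Δ=0.0000, bond B=0.0000.
  t=0,j=0: stock 132.0000 → up 166.3200 (V=0.0000), down 121.4400 (V=4.3037). Price 0.7446; hedge Δ=-0.0959, bond B=13.4024.
Check: Δ(0,0)·S0 + B(0,0) = 0.7446 = V0.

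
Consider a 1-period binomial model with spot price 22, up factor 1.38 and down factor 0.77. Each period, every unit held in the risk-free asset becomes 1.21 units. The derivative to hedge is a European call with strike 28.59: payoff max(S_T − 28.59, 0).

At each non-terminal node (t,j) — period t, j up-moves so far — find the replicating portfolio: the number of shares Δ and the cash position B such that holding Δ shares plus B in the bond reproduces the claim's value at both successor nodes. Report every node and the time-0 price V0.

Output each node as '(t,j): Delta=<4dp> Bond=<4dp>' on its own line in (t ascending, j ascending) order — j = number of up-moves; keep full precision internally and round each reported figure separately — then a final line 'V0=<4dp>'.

(0,0): Delta=0.1319 Bond=-1.8465
V0=1.0551

No-arbitrage ⇒ martingale measure with p* = (R−d)/(u−d) = 0.7213.
Payoff layer (t=1): V(1,0)=0.0000, V(1,1)=1.7700
Node (0,0) S=22.0000: V=(p*·1.7700+(1−p*)·0.0000)/1.21=1.0551; Δ=(1.7700−0.0000)/(30.3600−16.9400)=0.1319; B=V−Δ·S=-1.8465
Each (Δ,B) replicates both successor values, so the strategy is self-financing and V0 is arbitrage-free.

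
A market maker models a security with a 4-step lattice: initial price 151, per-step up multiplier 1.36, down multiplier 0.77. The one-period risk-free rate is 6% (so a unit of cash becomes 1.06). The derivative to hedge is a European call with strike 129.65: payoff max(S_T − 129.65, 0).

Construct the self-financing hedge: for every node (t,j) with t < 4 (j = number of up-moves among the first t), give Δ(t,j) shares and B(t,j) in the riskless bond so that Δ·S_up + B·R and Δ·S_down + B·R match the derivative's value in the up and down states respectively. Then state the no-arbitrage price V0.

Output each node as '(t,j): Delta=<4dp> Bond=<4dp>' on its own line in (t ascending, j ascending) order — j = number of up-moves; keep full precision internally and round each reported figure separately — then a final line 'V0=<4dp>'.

No-arbitrage ⇒ martingale measure with p* = (R−d)/(u−d) = 0.4915.
Payoff layer (t=4): V(4,0)=0.0000, V(4,1)=0.0000, V(4,2)=35.9408, V(4,3)=162.8221, V(4,4)=386.9240
(3,0): S=68.9365. Δ = (V_up−V_dn)/(S_up−S_dn) = (0.0000−0.0000)/(93.7536−53.0811) = 0.0000. V = [p*·0.0000 + (1−p*)·0.0000]/1.06 = 0.0000. B = V − Δ·S = 0.0000.
(3,1): S=121.7579. Δ = (V_up−V_dn)/(S_up−S_dn) = (35.9408−0.0000)/(165.5908−93.7536) = 0.5003. V = [p*·35.9408 + (1−p*)·0.0000]/1.06 = 16.6659. B = V − Δ·S = -44.2507.
(3,2): S=215.0530. Δ = (V_up−V_dn)/(S_up−S_dn) = (162.8221−35.9408)/(292.4721−165.5908) = 1.0000. V = [p*·162.8221 + (1−p*)·35.9408]/1.06 = 92.7417. B = V − Δ·S = -122.3113.
(3,3): S=379.8339. Δ = (V_up−V_dn)/(S_up−S_dn) = (386.9240−162.8221)/(516.5740−292.4721) = 1.0000. V = [p*·386.9240 + (1−p*)·162.8221]/1.06 = 257.5225. B = V − Δ·S = -122.3113.
(2,0): S=89.5279. Δ = (V_up−V_dn)/(S_up−S_dn) = (16.6659−0.0000)/(121.7579−68.9365) = 0.3155. V = [p*·16.6659 + (1−p*)·0.0000]/1.06 = 7.7280. B = V − Δ·S = -20.5192.
(2,1): S=158.1272. Δ = (V_up−V_dn)/(S_up−S_dn) = (92.7417−16.6659)/(215.0530−121.7579) = 0.8154. V = [p*·92.7417 + (1−p*)·16.6659]/1.06 = 50.9991. B = V − Δ·S = -77.9429.
(2,2): S=279.2896. Δ = (V_up−V_dn)/(S_up−S_dn) = (257.5225−92.7417)/(379.8339−215.0530) = 1.0000. V = [p*·257.5225 + (1−p*)·92.7417]/1.06 = 163.9016. B = V − Δ·S = -115.3880.
(1,0): S=116.2700. Δ = (V_up−V_dn)/(S_up−S_dn) = (50.9991−7.7280)/(158.1272−89.5279) = 0.6308. V = [p*·50.9991 + (1−p*)·7.7280]/1.06 = 27.3555. B = V − Δ·S = -45.9853.
(1,1): S=205.3600. Δ = (V_up−V_dn)/(S_up−S_dn) = (163.9016−50.9991)/(279.2896−158.1272) = 0.9318. V = [p*·163.9016 + (1−p*)·50.9991]/1.06 = 100.4656. B = V − Δ·S = -90.8945.
(0,0): S=151.0000. Δ = (V_up−V_dn)/(S_up−S_dn) = (100.4656−27.3555)/(205.3600−116.2700) = 0.8206. V = [p*·100.4656 + (1−p*)·27.3555]/1.06 = 59.7085. B = V − Δ·S = -64.2069.
Self-financing check: at every node Δ·S+B equals the discounted successor values.

(0,0): Delta=0.8206 Bond=-64.2069
(1,0): Delta=0.6308 Bond=-45.9853
(1,1): Delta=0.9318 Bond=-90.8945
(2,0): Delta=0.3155 Bond=-20.5192
(2,1): Delta=0.8154 Bond=-77.9429
(2,2): Delta=1.0000 Bond=-115.3880
(3,0): Delta=0.0000 Bond=0.0000
(3,1): Delta=0.5003 Bond=-44.2507
(3,2): Delta=1.0000 Bond=-122.3113
(3,3): Delta=1.0000 Bond=-122.3113
V0=59.7085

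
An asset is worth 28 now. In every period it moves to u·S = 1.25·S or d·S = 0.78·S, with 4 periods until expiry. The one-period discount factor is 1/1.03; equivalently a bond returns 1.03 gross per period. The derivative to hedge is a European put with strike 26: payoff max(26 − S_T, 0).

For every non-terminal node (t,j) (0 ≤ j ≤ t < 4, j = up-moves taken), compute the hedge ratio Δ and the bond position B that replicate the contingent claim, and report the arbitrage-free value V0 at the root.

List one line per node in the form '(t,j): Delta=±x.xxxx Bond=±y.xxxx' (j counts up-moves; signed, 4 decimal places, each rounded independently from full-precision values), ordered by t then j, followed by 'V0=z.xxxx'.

No-arbitrage ⇒ martingale measure with p* = (R−d)/(u−d) = 0.5319.
Terminal values V(4,·): V(4,0)=15.6358, V(4,1)=9.3907, V(4,2)=0.0000, V(4,3)=0.0000, V(4,4)=0.0000
(3,0): S=13.2875. Δ = (V_up−V_dn)/(S_up−S_dn) = (9.3907−15.6358)/(16.6093−10.3642) = -1.0000. V = [p*·9.3907 + (1−p*)·15.6358]/1.03 = 11.9553. B = V − Δ·S = 25.2427.
(3,1): S=21.2940. Δ = (V_up−V_dn)/(S_up−S_dn) = (0.0000−9.3907)/(26.6175−16.6093) = -0.9383. V = [p*·0.0000 + (1−p*)·9.3907]/1.03 = 4.2676. B = V − Δ·S = 24.2478.
(3,2): S=34.1250. Δ = (V_up−V_dn)/(S_up−S_dn) = (0.0000−0.0000)/(42.6562−26.6175) = 0.0000. V = [p*·0.0000 + (1−p*)·0.0000]/1.03 = 0.0000. B = V − Δ·S = 0.0000.
(3,3): S=54.6875. Δ = (V_up−V_dn)/(S_up−S_dn) = (0.0000−0.0000)/(68.3594−42.6562) = 0.0000. V = [p*·0.0000 + (1−p*)·0.0000]/1.03 = 0.0000. B = V − Δ·S = 0.0000.
(2,0): S=17.0352. Δ = (V_up−V_dn)/(S_up−S_dn) = (4.2676−11.9553)/(21.2940−13.2875) = -0.9602. V = [p*·4.2676 + (1−p*)·11.9553]/1.03 = 7.6370. B = V − Δ·S = 23.9937.
(2,1): S=27.3000. Δ = (V_up−V_dn)/(S_up−S_dn) = (0.0000−4.2676)/(34.1250−21.2940) = -0.3326. V = [p*·0.0000 + (1−p*)·4.2676]/1.03 = 1.9394. B = V − Δ·S = 11.0194.
(2,2): S=43.7500. Δ = (V_up−V_dn)/(S_up−S_dn) = (0.0000−0.0000)/(54.6875−34.1250) = 0.0000. V = [p*·0.0000 + (1−p*)·0.0000]/1.03 = 0.0000. B = V − Δ·S = 0.0000.
(1,0): S=21.8400. Δ = (V_up−V_dn)/(S_up−S_dn) = (1.9394−7.6370)/(27.3000−17.0352) = -0.5551. V = [p*·1.9394 + (1−p*)·7.6370]/1.03 = 4.4722. B = V − Δ·S = 16.5947.
(1,1): S=35.0000. Δ = (V_up−V_dn)/(S_up−S_dn) = (0.0000−1.9394)/(43.7500−27.3000) = -0.1179. V = [p*·0.0000 + (1−p*)·1.9394]/1.03 = 0.8814. B = V − Δ·S = 5.0078.
(0,0): S=28.0000. Δ = (V_up−V_dn)/(S_up−S_dn) = (0.8814−4.4722)/(35.0000−21.8400) = -0.2729. V = [p*·0.8814 + (1−p*)·4.4722]/1.03 = 2.4876. B = V − Δ·S = 10.1276.
The time-0 hedge costs 2.4876, which is the no-arbitrage price.

(0,0): Delta=-0.2729 Bond=10.1276
(1,0): Delta=-0.5551 Bond=16.5947
(1,1): Delta=-0.1179 Bond=5.0078
(2,0): Delta=-0.9602 Bond=23.9937
(2,1): Delta=-0.3326 Bond=11.0194
(2,2): Delta=0.0000 Bond=0.0000
(3,0): Delta=-1.0000 Bond=25.2427
(3,1): Delta=-0.9383 Bond=24.2478
(3,2): Delta=0.0000 Bond=0.0000
(3,3): Delta=0.0000 Bond=0.0000
V0=2.4876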